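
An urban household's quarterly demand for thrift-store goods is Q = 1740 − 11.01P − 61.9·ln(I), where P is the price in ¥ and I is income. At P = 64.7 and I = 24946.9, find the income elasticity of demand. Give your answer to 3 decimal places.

-0.154

At P = 64.7, I = 24946.9: Q = 400.946.
Holding P constant, ∂Q/∂I = -61.9/I = -0.00248127.
η_I = (∂Q/∂I)·(I/Q) = -0.00248127 × (24946.9/400.946) = -0.154.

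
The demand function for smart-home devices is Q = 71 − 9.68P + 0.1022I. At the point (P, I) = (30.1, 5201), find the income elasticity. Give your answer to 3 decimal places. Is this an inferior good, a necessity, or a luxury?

1.708 (luxury)

At P = 30.1, I = 5201: Q = 311.174.
Holding P constant, ∂Q/∂I = 0.1022.
η_I = (∂Q/∂I)·(I/Q) = 0.1022 × (5201/311.174) = 1.708.
Since η > 1, this is a luxury.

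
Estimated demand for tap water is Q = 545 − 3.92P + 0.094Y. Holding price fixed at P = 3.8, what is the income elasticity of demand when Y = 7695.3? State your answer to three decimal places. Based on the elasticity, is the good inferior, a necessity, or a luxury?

0.577 (necessity)

At P = 3.8, Y = 7695.3: Q = 1253.462.
Holding P constant, ∂Q/∂Y = 0.094.
η_Y = (∂Q/∂Y)·(Y/Q) = 0.094 × (7695.3/1253.462) = 0.577.
Since 0 < η < 1, this is a necessity.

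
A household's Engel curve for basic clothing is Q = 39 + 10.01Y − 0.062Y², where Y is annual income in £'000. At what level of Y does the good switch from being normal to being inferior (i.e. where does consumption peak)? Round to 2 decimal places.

dQ/dY = 10.01 − 0.124Y.
The good is inferior where dQ/dY < 0. Setting dQ/dY = 0 gives Y = 10.01 / 0.124 = 80.73.

80.73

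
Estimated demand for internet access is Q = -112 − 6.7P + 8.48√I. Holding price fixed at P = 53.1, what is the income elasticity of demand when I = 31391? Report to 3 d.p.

At P = 53.1, I = 31391: Q = 1034.674.
Holding P constant, ∂Q/∂I = 8.48/(2√I) = 0.0239311.
η_I = (∂Q/∂I)·(I/Q) = 0.0239311 × (31391/1034.674) = 0.726.

0.726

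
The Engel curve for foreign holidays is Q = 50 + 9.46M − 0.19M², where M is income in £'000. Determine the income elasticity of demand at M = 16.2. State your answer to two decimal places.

At M = 16.2: Q = 153.3884.
dQ/dM = 9.46 − 0.38M = 3.30400.
η = (dQ/dM)·(M/Q) = 3.30400 × (16.2/153.3884) = 0.35.

0.35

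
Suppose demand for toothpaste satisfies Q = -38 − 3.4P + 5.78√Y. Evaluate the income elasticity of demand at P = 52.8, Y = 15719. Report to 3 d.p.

0.714

At P = 52.8, Y = 15719: Q = 507.150.
Holding P constant, ∂Q/∂Y = 5.78/(2√Y) = 0.0230508.
η_Y = (∂Q/∂Y)·(Y/Q) = 0.0230508 × (15719/507.150) = 0.714.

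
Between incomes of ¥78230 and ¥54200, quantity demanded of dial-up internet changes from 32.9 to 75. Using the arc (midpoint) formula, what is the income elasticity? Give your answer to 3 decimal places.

-2.150

ΔQ = 75 − 32.9 = 42.1; midpoint Q̄ = (32.9 + 75)/2 = 53.95.
ΔI = 54200 − 78230 = -24030; midpoint Ī = (78230 + 54200)/2 = 66215.
η = (ΔQ/Q̄) ÷ (ΔI/Ī) = (42.1/53.95) ÷ (-24030/66215) = -2.150.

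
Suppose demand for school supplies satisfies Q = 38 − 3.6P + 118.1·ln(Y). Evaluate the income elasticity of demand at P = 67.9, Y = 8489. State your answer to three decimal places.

At P = 67.9, Y = 8489: Q = 861.955.
Holding P constant, ∂Q/∂Y = 118.1/Y = 0.0139121.
η_Y = (∂Q/∂Y)·(Y/Q) = 0.0139121 × (8489/861.955) = 0.137.

0.137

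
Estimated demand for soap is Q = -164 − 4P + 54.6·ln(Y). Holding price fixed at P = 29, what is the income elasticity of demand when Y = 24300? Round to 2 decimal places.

0.20

At P = 29, Y = 24300: Q = 271.363.
Holding P constant, ∂Q/∂Y = 54.6/Y = 0.00224691.
η_Y = (∂Q/∂Y)·(Y/Q) = 0.00224691 × (24300/271.363) = 0.20.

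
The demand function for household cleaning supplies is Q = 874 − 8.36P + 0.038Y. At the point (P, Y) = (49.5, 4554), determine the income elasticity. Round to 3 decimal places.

0.273

At P = 49.5, Y = 4554: Q = 633.232.
Holding P constant, ∂Q/∂Y = 0.038.
η_Y = (∂Q/∂Y)·(Y/Q) = 0.038 × (4554/633.232) = 0.273.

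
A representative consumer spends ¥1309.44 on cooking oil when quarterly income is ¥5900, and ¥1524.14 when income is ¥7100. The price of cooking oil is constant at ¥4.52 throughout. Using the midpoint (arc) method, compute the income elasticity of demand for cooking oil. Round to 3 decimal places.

With a constant price, Q₁ = 1309.44/4.52 = 289.699 and Q₂ = 1524.14/4.52 = 337.199 (equivalently, work directly with expenditure since P cancels).
Midpoint %ΔQ = (1524.14 − 1309.44)/1416.79 = 0.15154; midpoint %ΔI = (7100 − 5900)/6500 = 0.18462.
η = 0.15154 / 0.18462 = 0.821.

0.821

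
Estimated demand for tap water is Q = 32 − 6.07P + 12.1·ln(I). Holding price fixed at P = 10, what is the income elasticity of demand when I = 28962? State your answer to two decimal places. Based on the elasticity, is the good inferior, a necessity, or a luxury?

At P = 10, I = 28962: Q = 95.612.
Holding P constant, ∂Q/∂I = 12.1/I = 0.000417789.
η_I = (∂Q/∂I)·(I/Q) = 0.000417789 × (28962/95.612) = 0.13.
Since 0 < η < 1, this is a necessity.

0.13 (necessity)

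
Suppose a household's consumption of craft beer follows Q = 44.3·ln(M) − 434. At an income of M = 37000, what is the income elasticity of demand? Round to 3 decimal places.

At M = 37000: Q = 31.977.
dQ/dM = 44.3/M = 0.0011973 at this income.
η = (dQ/dM)·(M/Q) = 0.0011973 × (37000/31.977) = 1.385.

1.385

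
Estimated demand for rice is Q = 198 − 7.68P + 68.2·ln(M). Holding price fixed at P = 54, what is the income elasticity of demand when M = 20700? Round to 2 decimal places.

0.15

At P = 54, M = 20700: Q = 461.044.
Holding P constant, ∂Q/∂M = 68.2/M = 0.00329469.
η_M = (∂Q/∂M)·(M/Q) = 0.00329469 × (20700/461.044) = 0.15.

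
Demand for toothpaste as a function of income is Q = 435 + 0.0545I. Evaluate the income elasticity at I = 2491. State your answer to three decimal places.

0.238

At I = 2491: Q = 570.760.
dQ/dI = 0.0545.
η = (dQ/dI)·(I/Q) = 0.0545 × (2491/570.760) = 0.238.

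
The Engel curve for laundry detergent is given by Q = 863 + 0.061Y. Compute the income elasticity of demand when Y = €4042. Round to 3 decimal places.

0.222

At Y = 4042: Q = 1109.562.
dQ/dY = 0.061.
η = (dQ/dY)·(Y/Q) = 0.061 × (4042/1109.562) = 0.222.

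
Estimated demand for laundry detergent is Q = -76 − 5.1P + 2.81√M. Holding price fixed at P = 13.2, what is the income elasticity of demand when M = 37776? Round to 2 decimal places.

0.68

At P = 13.2, M = 37776: Q = 402.833.
Holding P constant, ∂Q/∂M = 2.81/(2√M) = 0.00722884.
η_M = (∂Q/∂M)·(M/Q) = 0.00722884 × (37776/402.833) = 0.68.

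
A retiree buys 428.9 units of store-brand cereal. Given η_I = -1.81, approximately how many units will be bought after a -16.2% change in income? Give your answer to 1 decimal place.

554.7

%ΔQ ≈ η × %ΔI = -1.81 × (-16.2%) = 29.322%.
New Q ≈ 428.9 × (1 + 0.29322) = 554.7.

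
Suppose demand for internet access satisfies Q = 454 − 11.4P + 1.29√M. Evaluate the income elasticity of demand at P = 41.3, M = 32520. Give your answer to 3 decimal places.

0.539

At P = 41.3, M = 32520: Q = 215.810.
Holding P constant, ∂Q/∂M = 1.29/(2√M) = 0.00357672.
η_M = (∂Q/∂M)·(M/Q) = 0.00357672 × (32520/215.810) = 0.539.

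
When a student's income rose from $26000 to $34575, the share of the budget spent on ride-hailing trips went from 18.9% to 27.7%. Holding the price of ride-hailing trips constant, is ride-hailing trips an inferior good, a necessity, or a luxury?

luxury

The budget share rises as income rises, so η > 1.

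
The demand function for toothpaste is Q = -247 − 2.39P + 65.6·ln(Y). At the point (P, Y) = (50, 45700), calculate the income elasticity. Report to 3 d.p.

0.194

At P = 50, Y = 45700: Q = 337.378.
Holding P constant, ∂Q/∂Y = 65.6/Y = 0.00143545.
η_Y = (∂Q/∂Y)·(Y/Q) = 0.00143545 × (45700/337.378) = 0.194.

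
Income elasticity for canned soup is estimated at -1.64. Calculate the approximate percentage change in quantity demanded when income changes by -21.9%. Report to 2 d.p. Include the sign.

%ΔQ ≈ η × %ΔI = -1.64 × (-21.9%) = 35.92%.

35.92%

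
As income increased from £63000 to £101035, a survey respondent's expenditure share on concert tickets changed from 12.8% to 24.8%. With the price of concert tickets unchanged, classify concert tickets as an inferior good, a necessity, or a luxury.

luxury

The budget share rises as income rises, so η > 1.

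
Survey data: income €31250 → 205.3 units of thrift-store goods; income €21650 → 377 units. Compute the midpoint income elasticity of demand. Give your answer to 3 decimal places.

-1.625

ΔQ = 377 − 205.3 = 171.7; midpoint Q̄ = (205.3 + 377)/2 = 291.15.
ΔI = 21650 − 31250 = -9600; midpoint Ī = (31250 + 21650)/2 = 26450.
η = (ΔQ/Q̄) ÷ (ΔI/Ī) = (171.7/291.15) ÷ (-9600/26450) = -1.625.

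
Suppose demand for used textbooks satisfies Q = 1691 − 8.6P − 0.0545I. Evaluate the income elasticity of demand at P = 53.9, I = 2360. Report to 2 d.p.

At P = 53.9, I = 2360: Q = 1098.840.
Holding P constant, ∂Q/∂I = −0.0545.
η_I = (∂Q/∂I)·(I/Q) = -0.0545 × (2360/1098.840) = -0.12.

-0.12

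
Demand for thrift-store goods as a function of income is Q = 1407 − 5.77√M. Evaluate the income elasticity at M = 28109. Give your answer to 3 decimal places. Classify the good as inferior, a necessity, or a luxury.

-1.100 (inferior good)

At M = 28109: Q = 439.617.
dQ/dM = -5.77/(2√M) = -0.0172077 at this income.
η = (dQ/dM)·(M/Q) = -0.0172077 × (28109/439.617) = -1.100.
Since η < 0, the good is an inferior good.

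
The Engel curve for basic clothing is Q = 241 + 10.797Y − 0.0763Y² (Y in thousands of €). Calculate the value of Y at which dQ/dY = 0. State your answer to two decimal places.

dQ/dY = 10.797 − 0.1526Y.
The good is inferior where dQ/dY < 0. Setting dQ/dY = 0 gives Y = 10.797 / 0.1526 = 70.75.

70.75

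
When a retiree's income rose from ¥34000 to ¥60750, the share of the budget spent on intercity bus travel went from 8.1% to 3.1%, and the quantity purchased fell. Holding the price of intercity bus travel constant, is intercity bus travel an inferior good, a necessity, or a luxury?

inferior good

Quantity demanded falls as income rises, so η < 0.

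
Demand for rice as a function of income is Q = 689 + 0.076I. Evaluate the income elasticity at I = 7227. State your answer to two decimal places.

0.44

At I = 7227: Q = 1238.252.
dQ/dI = 0.076.
η = (dQ/dI)·(I/Q) = 0.076 × (7227/1238.252) = 0.44.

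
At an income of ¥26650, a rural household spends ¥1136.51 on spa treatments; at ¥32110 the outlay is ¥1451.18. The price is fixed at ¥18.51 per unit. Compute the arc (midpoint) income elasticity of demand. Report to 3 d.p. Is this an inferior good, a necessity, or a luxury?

With a constant price, Q₁ = 1136.51/18.51 = 61.400 and Q₂ = 1451.18/18.51 = 78.400 (equivalently, work directly with expenditure since P cancels).
Midpoint %ΔQ = (1451.18 − 1136.51)/1293.85 = 0.24321; midpoint %ΔI = (32110 − 26650)/29380 = 0.18584.
η = 0.24321 / 0.18584 = 1.309.
η > 1 ⇒ luxury.

1.309 (luxury)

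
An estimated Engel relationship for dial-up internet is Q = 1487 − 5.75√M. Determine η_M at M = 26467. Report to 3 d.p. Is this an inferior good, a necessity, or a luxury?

At M = 26467: Q = 551.551.
dQ/dM = -5.75/(2√M) = -0.017672 at this income.
η = (dQ/dM)·(M/Q) = -0.017672 × (26467/551.551) = -0.848.
Since η < 0, the good is an inferior good.

-0.848 (inferior good)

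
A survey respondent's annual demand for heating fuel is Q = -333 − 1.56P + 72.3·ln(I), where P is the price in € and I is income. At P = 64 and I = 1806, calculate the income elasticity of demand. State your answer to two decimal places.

At P = 64, I = 1806: Q = 109.328.
Holding P constant, ∂Q/∂I = 72.3/I = 0.0400332.
η_I = (∂Q/∂I)·(I/Q) = 0.0400332 × (1806/109.328) = 0.66.

0.66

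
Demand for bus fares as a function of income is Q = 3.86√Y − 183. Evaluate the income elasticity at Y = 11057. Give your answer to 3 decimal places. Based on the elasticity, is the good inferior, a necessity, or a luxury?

At Y = 11057: Q = 222.888.
dQ/dY = 3.86/(2√Y) = 0.0183543 at this income.
η = (dQ/dY)·(Y/Q) = 0.0183543 × (11057/222.888) = 0.911.
Since 0 < η < 1, the good is a necessity.

0.911 (necessity)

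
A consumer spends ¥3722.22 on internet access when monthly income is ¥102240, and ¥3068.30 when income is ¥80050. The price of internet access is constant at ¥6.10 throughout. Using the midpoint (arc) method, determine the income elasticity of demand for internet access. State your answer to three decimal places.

With a constant price, Q₁ = 3722.22/6.10 = 610.200 and Q₂ = 3068.30/6.10 = 503.000 (equivalently, work directly with expenditure since P cancels).
Midpoint %ΔQ = (3068.30 − 3722.22)/3395.26 = -0.19260; midpoint %ΔI = (80050 − 102240)/91145 = -0.24346.
η = -0.19260 / -0.24346 = 0.791.

0.791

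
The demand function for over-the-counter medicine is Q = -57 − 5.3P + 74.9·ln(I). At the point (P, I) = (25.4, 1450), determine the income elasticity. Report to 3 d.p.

At P = 25.4, I = 1450: Q = 353.601.
Holding P constant, ∂Q/∂I = 74.9/I = 0.0516552.
η_I = (∂Q/∂I)·(I/Q) = 0.0516552 × (1450/353.601) = 0.212.

0.212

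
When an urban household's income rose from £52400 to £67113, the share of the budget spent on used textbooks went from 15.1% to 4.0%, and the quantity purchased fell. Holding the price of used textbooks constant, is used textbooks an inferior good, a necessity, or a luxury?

inferior good

Quantity demanded falls as income rises, so η < 0.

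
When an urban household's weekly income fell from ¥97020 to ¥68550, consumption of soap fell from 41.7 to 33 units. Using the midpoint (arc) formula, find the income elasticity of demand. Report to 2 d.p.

0.68

ΔQ = 33 − 41.7 = -8.7; midpoint Q̄ = (41.7 + 33)/2 = 37.35.
ΔI = 68550 − 97020 = -28470; midpoint Ī = (97020 + 68550)/2 = 82785.
η = (ΔQ/Q̄) ÷ (ΔI/Ī) = (-8.7/37.35) ÷ (-28470/82785) = 0.68.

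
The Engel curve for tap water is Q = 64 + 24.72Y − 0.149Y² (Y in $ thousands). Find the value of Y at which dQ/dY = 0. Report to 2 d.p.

dQ/dY = 24.72 − 0.298Y.
The good is inferior where dQ/dY < 0. Setting dQ/dY = 0 gives Y = 24.72 / 0.298 = 82.95.

82.95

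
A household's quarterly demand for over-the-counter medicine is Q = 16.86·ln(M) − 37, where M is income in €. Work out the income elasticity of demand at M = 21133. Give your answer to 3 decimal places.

0.129

At M = 21133: Q = 130.902.
dQ/dM = 16.86/M = 0.000797804 at this income.
η = (dQ/dM)·(M/Q) = 0.000797804 × (21133/130.902) = 0.129.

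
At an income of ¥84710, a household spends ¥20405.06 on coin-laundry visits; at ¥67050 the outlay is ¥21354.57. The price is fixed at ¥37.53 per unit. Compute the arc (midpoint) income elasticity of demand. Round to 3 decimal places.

With a constant price, Q₁ = 20405.06/37.53 = 543.700 and Q₂ = 21354.57/37.53 = 569.000 (equivalently, work directly with expenditure since P cancels).
Midpoint %ΔQ = (21354.57 − 20405.06)/20879.82 = 0.04548; midpoint %ΔI = (67050 − 84710)/75880 = -0.23274.
η = 0.04548 / -0.23274 = -0.195.

-0.195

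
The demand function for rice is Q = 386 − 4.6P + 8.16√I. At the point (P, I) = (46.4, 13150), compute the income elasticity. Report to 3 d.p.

0.422

At P = 46.4, I = 13150: Q = 1108.295.
Holding P constant, ∂Q/∂I = 8.16/(2√I) = 0.0355793.
η_I = (∂Q/∂I)·(I/Q) = 0.0355793 × (13150/1108.295) = 0.422.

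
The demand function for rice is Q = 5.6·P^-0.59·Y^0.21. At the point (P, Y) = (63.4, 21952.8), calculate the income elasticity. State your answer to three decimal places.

0.210

For a multiplicative demand Q = A·P^α·Y^β, the income elasticity is β everywhere.
Here β = 0.21, so η = 0.210.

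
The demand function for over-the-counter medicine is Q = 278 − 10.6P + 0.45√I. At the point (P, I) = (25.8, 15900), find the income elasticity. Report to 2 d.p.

0.46

At P = 25.8, I = 15900: Q = 61.263.
Holding P constant, ∂Q/∂I = 0.45/(2√I) = 0.00178437.
η_I = (∂Q/∂I)·(I/Q) = 0.00178437 × (15900/61.263) = 0.46.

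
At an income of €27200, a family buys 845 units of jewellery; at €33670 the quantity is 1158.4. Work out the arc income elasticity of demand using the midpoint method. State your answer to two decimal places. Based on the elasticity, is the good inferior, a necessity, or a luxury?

ΔQ = 1158.4 − 845 = 313.4; midpoint Q̄ = (845 + 1158.4)/2 = 1001.7.
ΔI = 33670 − 27200 = 6470; midpoint Ī = (27200 + 33670)/2 = 30435.
η = (ΔQ/Q̄) ÷ (ΔI/Ī) = (313.4/1001.7) ÷ (6470/30435) = 1.47.
η > 1 ⇒ luxury.

1.47 (luxury)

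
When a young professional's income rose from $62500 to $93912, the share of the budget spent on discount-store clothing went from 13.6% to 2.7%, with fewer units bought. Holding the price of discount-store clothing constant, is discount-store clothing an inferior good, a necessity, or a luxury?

inferior good

Quantity demanded falls as income rises, so η < 0.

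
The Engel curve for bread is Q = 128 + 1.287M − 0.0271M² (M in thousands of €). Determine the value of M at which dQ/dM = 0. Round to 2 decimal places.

23.75

dQ/dM = 1.287 − 0.0542M.
The good is inferior where dQ/dM < 0. Setting dQ/dM = 0 gives M = 1.287 / 0.0542 = 23.75.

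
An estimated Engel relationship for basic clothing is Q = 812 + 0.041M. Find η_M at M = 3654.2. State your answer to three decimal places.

0.156

At M = 3654.2: Q = 961.822.
dQ/dM = 0.041.
η = (dQ/dM)·(M/Q) = 0.041 × (3654.2/961.822) = 0.156.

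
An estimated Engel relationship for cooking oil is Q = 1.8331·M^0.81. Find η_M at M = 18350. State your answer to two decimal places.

0.81

For Q = A·M^β the income elasticity is constant and equal to β.
Here β = 0.81, so η = 0.81.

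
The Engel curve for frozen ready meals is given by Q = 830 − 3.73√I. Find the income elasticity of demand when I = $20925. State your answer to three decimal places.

At I = 20925: Q = 290.438.
dQ/dI = -3.73/(2√I) = -0.0128928 at this income.
η = (dQ/dI)·(I/Q) = -0.0128928 × (20925/290.438) = -0.929.

-0.929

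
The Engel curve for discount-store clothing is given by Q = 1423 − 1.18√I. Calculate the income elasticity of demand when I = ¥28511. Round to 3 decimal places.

-0.081

At I = 28511: Q = 1223.755.
dQ/dI = -1.18/(2√I) = -0.00349418 at this income.
η = (dQ/dI)·(I/Q) = -0.00349418 × (28511/1223.755) = -0.081.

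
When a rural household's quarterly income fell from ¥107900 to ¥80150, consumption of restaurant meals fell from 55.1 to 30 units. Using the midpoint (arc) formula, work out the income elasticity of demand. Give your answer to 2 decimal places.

ΔQ = 30 − 55.1 = -25.1; midpoint Q̄ = (55.1 + 30)/2 = 42.55.
ΔI = 80150 − 107900 = -27750; midpoint Ī = (107900 + 80150)/2 = 94025.
η = (ΔQ/Q̄) ÷ (ΔI/Ī) = (-25.1/42.55) ÷ (-27750/94025) = 2.00.

2.00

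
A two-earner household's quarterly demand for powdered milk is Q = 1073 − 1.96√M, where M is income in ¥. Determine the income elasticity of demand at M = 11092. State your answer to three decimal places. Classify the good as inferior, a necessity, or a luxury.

At M = 11092: Q = 866.576.
dQ/dM = -1.96/(2√M) = -0.0093051 at this income.
η = (dQ/dM)·(M/Q) = -0.0093051 × (11092/866.576) = -0.119.
Since η < 0, the good is an inferior good.

-0.119 (inferior good)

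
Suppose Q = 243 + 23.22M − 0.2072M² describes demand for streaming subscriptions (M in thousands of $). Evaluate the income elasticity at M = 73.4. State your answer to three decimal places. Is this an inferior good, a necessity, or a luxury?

At M = 73.4: Q = 831.0456.
dQ/dM = 23.22 − 0.4144M = -7.19696.
η = (dQ/dM)·(M/Q) = -7.19696 × (73.4/831.0456) = -0.636.
η < 0 ⇒ inferior good.

-0.636 (inferior good)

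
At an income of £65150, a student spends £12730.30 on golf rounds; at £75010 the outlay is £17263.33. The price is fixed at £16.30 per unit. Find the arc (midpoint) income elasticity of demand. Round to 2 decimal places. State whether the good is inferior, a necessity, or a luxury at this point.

With a constant price, Q₁ = 12730.30/16.30 = 781.000 and Q₂ = 17263.33/16.30 = 1059.100 (equivalently, work directly with expenditure since P cancels).
Midpoint %ΔQ = (17263.33 − 12730.30)/14996.82 = 0.30227; midpoint %ΔI = (75010 − 65150)/70080 = 0.14070.
η = 0.30227 / 0.14070 = 2.15.
η > 1 ⇒ luxury.

2.15 (luxury)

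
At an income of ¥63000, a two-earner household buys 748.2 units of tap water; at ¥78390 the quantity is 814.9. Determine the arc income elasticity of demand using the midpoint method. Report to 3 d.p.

ΔQ = 814.9 − 748.2 = 66.7; midpoint Q̄ = (748.2 + 814.9)/2 = 781.55.
ΔI = 78390 − 63000 = 15390; midpoint Ī = (63000 + 78390)/2 = 70695.
η = (ΔQ/Q̄) ÷ (ΔI/Ī) = (66.7/781.55) ÷ (15390/70695) = 0.392.

0.392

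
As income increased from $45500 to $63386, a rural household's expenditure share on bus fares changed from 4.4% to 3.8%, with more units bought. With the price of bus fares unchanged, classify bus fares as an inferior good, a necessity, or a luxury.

necessity

Quantity rises but the budget share falls as income rises, so 0 < η < 1.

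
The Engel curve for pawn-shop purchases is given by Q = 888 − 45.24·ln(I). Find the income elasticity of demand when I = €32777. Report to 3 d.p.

-0.108

At I = 32777: Q = 417.618.
dQ/dI = -45.24/I = -0.00138024 at this income.
η = (dQ/dI)·(I/Q) = -0.00138024 × (32777/417.618) = -0.108.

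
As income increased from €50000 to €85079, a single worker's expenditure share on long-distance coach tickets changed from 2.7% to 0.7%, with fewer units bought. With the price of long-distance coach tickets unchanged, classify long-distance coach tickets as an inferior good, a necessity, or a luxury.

Quantity demanded falls as income rises, so η < 0.

inferior good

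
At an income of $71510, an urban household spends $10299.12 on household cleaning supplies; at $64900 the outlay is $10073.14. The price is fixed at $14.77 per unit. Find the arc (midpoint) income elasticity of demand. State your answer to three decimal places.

0.229

With a constant price, Q₁ = 10299.12/14.77 = 697.300 and Q₂ = 10073.14/14.77 = 682.000 (equivalently, work directly with expenditure since P cancels).
Midpoint %ΔQ = (10073.14 − 10299.12)/10186.13 = -0.02219; midpoint %ΔI = (64900 − 71510)/68205 = -0.09691.
η = -0.02219 / -0.09691 = 0.229.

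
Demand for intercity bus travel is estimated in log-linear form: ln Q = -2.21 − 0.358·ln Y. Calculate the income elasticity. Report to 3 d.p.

In a log-linear demand, the coefficient on ln Y is the income elasticity.
So η = -0.358.

-0.358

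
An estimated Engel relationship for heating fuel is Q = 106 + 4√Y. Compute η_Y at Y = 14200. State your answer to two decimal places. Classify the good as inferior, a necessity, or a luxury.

At Y = 14200: Q = 582.655.
dQ/dY = 4/(2√Y) = 0.0167836 at this income.
η = (dQ/dY)·(Y/Q) = 0.0167836 × (14200/582.655) = 0.41.
Since 0 < η < 1, the good is a necessity.

0.41 (necessity)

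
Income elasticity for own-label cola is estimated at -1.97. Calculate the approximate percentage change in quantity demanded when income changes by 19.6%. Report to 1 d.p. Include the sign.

-38.6%

%ΔQ ≈ η × %ΔI = -1.97 × 19.6% = -38.6%.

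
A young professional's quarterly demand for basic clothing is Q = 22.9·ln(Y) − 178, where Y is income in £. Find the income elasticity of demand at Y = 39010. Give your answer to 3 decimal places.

0.357

At Y = 39010: Q = 64.089.
dQ/dY = 22.9/Y = 0.000587029 at this income.
η = (dQ/dY)·(Y/Q) = 0.000587029 × (39010/64.089) = 0.357.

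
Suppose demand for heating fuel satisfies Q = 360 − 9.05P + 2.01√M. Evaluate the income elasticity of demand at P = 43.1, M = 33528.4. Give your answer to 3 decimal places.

0.544

At P = 43.1, M = 33528.4: Q = 337.991.
Holding P constant, ∂Q/∂M = 2.01/(2√M) = 0.00548858.
η_M = (∂Q/∂M)·(M/Q) = 0.00548858 × (33528.4/337.991) = 0.544.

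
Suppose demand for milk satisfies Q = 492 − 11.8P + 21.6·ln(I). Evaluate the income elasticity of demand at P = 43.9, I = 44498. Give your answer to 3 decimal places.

0.105

At P = 43.9, I = 44498: Q = 205.169.
Holding P constant, ∂Q/∂I = 21.6/I = 0.000485415.
η_I = (∂Q/∂I)·(I/Q) = 0.000485415 × (44498/205.169) = 0.105.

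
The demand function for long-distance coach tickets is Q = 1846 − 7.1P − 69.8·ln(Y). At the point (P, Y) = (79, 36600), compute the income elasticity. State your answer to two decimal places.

At P = 79, Y = 36600: Q = 551.655.
Holding P constant, ∂Q/∂Y = -69.8/Y = -0.0019071.
η_Y = (∂Q/∂Y)·(Y/Q) = -0.0019071 × (36600/551.655) = -0.13.

-0.13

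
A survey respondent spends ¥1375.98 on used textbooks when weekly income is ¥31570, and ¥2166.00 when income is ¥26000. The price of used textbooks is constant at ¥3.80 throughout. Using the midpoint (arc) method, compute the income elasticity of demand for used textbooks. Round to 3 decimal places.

With a constant price, Q₁ = 1375.98/3.80 = 362.100 and Q₂ = 2166.00/3.80 = 570.000 (equivalently, work directly with expenditure since P cancels).
Midpoint %ΔQ = (2166.00 − 1375.98)/1770.99 = 0.44609; midpoint %ΔI = (26000 − 31570)/28785 = -0.19350.
η = 0.44609 / -0.19350 = -2.305.

-2.305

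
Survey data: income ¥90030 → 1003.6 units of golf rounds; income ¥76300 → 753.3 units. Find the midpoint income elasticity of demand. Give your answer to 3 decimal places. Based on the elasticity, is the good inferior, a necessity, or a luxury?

1.726 (luxury)

ΔQ = 753.3 − 1003.6 = -250.3; midpoint Q̄ = (1003.6 + 753.3)/2 = 878.45.
ΔI = 76300 − 90030 = -13730; midpoint Ī = (90030 + 76300)/2 = 83165.
η = (ΔQ/Q̄) ÷ (ΔI/Ī) = (-250.3/878.45) ÷ (-13730/83165) = 1.726.
η > 1 ⇒ luxury.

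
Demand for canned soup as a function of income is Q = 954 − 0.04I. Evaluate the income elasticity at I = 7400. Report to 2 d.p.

At I = 7400: Q = 658.000.
dQ/dI = −0.04.
η = (dQ/dI)·(I/Q) = -0.04 × (7400/658.000) = -0.45.

-0.45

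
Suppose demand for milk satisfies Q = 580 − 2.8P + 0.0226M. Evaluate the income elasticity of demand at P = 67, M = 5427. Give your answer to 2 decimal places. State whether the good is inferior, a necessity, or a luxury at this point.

At P = 67, M = 5427: Q = 515.050.
Holding P constant, ∂Q/∂M = 0.0226.
η_M = (∂Q/∂M)·(M/Q) = 0.0226 × (5427/515.050) = 0.24.
Since 0 < η < 1, this is a necessity.

0.24 (necessity)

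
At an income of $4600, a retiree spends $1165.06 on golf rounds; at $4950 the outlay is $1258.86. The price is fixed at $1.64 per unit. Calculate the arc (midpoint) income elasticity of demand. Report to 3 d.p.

With a constant price, Q₁ = 1165.06/1.64 = 710.402 and Q₂ = 1258.86/1.64 = 767.598 (equivalently, work directly with expenditure since P cancels).
Midpoint %ΔQ = (1258.86 − 1165.06)/1211.96 = 0.07740; midpoint %ΔI = (4950 − 4600)/4775 = 0.07330.
η = 0.07740 / 0.07330 = 1.056.

1.056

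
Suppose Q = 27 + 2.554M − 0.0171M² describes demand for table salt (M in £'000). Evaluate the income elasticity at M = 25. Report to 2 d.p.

At M = 25: Q = 80.1625.
dQ/dM = 2.554 − 0.0342M = 1.69900.
η = (dQ/dM)·(M/Q) = 1.69900 × (25/80.1625) = 0.53.

0.53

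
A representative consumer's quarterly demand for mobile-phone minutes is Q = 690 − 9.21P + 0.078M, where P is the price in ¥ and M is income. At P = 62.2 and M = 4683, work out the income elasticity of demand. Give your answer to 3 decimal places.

At P = 62.2, M = 4683: Q = 482.412.
Holding P constant, ∂Q/∂M = 0.078.
η_M = (∂Q/∂M)·(M/Q) = 0.078 × (4683/482.412) = 0.757.

0.757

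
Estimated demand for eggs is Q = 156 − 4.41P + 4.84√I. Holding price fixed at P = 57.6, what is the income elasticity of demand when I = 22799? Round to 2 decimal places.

At P = 57.6, I = 22799: Q = 632.792.
Holding P constant, ∂Q/∂I = 4.84/(2√I) = 0.0160272.
η_I = (∂Q/∂I)·(I/Q) = 0.0160272 × (22799/632.792) = 0.58.

0.58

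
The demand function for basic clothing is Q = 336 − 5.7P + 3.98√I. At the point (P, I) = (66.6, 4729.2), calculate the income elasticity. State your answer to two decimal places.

0.59

At P = 66.6, I = 4729.2: Q = 230.081.
Holding P constant, ∂Q/∂I = 3.98/(2√I) = 0.0289374.
η_I = (∂Q/∂I)·(I/Q) = 0.0289374 × (4729.2/230.081) = 0.59.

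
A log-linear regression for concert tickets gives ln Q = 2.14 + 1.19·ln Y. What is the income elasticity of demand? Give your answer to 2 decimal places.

In a log-linear demand, the coefficient on ln Y is the income elasticity.
So η = 1.19.

1.19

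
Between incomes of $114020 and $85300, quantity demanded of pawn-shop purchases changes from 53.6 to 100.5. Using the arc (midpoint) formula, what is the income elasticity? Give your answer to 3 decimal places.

-2.112

ΔQ = 100.5 − 53.6 = 46.9; midpoint Q̄ = (53.6 + 100.5)/2 = 77.05.
ΔI = 85300 − 114020 = -28720; midpoint Ī = (114020 + 85300)/2 = 99660.
η = (ΔQ/Q̄) ÷ (ΔI/Ī) = (46.9/77.05) ÷ (-28720/99660) = -2.112.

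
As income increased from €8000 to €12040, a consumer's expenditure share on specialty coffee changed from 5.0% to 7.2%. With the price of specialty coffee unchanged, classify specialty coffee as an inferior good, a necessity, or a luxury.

luxury

The budget share rises as income rises, so η > 1.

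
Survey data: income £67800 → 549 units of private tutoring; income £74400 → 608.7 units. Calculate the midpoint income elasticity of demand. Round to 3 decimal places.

ΔQ = 608.7 − 549 = 59.7; midpoint Q̄ = (549 + 608.7)/2 = 578.85.
ΔI = 74400 − 67800 = 6600; midpoint Ī = (67800 + 74400)/2 = 71100.
η = (ΔQ/Q̄) ÷ (ΔI/Ī) = (59.7/578.85) ÷ (6600/71100) = 1.111.

1.111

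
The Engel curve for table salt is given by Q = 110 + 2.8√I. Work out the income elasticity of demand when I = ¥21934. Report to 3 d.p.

At I = 21934: Q = 524.684.
dQ/dI = 2.8/(2√I) = 0.00945299 at this income.
η = (dQ/dI)·(I/Q) = 0.00945299 × (21934/524.684) = 0.395.

0.395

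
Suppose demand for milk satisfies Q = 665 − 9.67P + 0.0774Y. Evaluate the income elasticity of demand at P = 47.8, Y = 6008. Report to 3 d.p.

0.696

At P = 47.8, Y = 6008: Q = 667.793.
Holding P constant, ∂Q/∂Y = 0.0774.
η_Y = (∂Q/∂Y)·(Y/Q) = 0.0774 × (6008/667.793) = 0.696.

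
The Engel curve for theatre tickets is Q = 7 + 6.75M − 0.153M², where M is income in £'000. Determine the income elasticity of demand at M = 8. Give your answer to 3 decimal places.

At M = 8: Q = 51.2080.
dQ/dM = 6.75 − 0.306M = 4.30200.
η = (dQ/dM)·(M/Q) = 4.30200 × (8/51.2080) = 0.672.

0.672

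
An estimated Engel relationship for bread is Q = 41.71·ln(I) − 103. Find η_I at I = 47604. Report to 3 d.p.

0.120

At I = 47604: Q = 346.245.
dQ/dI = 41.71/I = 0.000876187 at this income.
η = (dQ/dI)·(I/Q) = 0.000876187 × (47604/346.245) = 0.120.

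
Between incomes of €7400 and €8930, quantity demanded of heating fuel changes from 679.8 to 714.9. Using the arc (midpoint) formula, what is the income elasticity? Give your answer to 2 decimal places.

0.27

ΔQ = 714.9 − 679.8 = 35.1; midpoint Q̄ = (679.8 + 714.9)/2 = 697.35.
ΔI = 8930 − 7400 = 1530; midpoint Ī = (7400 + 8930)/2 = 8165.
η = (ΔQ/Q̄) ÷ (ΔI/Ī) = (35.1/697.35) ÷ (1530/8165) = 0.27.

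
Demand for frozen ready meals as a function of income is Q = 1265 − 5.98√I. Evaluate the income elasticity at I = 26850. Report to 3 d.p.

-1.718

At I = 26850: Q = 285.119.
dQ/dI = -5.98/(2√I) = -0.0182473 at this income.
η = (dQ/dI)·(I/Q) = -0.0182473 × (26850/285.119) = -1.718.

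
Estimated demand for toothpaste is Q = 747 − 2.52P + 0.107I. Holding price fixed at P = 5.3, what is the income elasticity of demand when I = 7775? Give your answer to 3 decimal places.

At P = 5.3, I = 7775: Q = 1565.569.
Holding P constant, ∂Q/∂I = 0.107.
η_I = (∂Q/∂I)·(I/Q) = 0.107 × (7775/1565.569) = 0.531.

0.531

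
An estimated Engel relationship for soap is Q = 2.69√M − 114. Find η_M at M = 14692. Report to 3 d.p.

At M = 14692: Q = 212.056.
dQ/dM = 2.69/(2√M) = 0.0110964 at this income.
η = (dQ/dM)·(M/Q) = 0.0110964 × (14692/212.056) = 0.769.

0.769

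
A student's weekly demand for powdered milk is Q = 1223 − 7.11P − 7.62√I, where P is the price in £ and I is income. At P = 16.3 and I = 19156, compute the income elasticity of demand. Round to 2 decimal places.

At P = 16.3, I = 19156: Q = 52.459.
Holding P constant, ∂Q/∂I = -7.62/(2√I) = -0.0275279.
η_I = (∂Q/∂I)·(I/Q) = -0.0275279 × (19156/52.459) = -10.05.

-10.05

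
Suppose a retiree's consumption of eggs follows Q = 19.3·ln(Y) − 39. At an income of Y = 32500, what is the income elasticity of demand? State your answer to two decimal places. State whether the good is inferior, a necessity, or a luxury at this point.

At Y = 32500: Q = 161.508.
dQ/dY = 19.3/Y = 0.000593846 at this income.
η = (dQ/dY)·(Y/Q) = 0.000593846 × (32500/161.508) = 0.12.
Since 0 < η < 1, the good is a necessity.

0.12 (necessity)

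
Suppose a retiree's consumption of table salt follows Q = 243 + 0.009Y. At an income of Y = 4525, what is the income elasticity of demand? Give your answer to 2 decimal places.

0.14

At Y = 4525: Q = 283.725.
dQ/dY = 0.009.
η = (dQ/dY)·(Y/Q) = 0.009 × (4525/283.725) = 0.14.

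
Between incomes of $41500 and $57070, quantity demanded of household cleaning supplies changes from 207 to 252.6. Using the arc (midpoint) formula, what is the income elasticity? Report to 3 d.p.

ΔQ = 252.6 − 207 = 45.6; midpoint Q̄ = (207 + 252.6)/2 = 229.8.
ΔI = 57070 − 41500 = 15570; midpoint Ī = (41500 + 57070)/2 = 49285.
η = (ΔQ/Q̄) ÷ (ΔI/Ī) = (45.6/229.8) ÷ (15570/49285) = 0.628.

0.628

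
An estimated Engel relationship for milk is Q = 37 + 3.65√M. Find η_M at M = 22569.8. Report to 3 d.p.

At M = 22569.8: Q = 585.349.
dQ/dM = 3.65/(2√M) = 0.0121478 at this income.
η = (dQ/dM)·(M/Q) = 0.0121478 × (22569.8/585.349) = 0.468.

0.468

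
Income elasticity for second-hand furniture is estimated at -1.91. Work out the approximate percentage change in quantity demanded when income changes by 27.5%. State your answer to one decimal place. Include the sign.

%ΔQ ≈ η × %ΔI = -1.91 × 27.5% = -52.5%.

-52.5%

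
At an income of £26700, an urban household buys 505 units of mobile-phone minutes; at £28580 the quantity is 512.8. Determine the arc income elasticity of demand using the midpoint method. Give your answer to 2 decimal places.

ΔQ = 512.8 − 505 = 7.8; midpoint Q̄ = (505 + 512.8)/2 = 508.9.
ΔI = 28580 − 26700 = 1880; midpoint Ī = (26700 + 28580)/2 = 27640.
η = (ΔQ/Q̄) ÷ (ΔI/Ī) = (7.8/508.9) ÷ (1880/27640) = 0.23.

0.23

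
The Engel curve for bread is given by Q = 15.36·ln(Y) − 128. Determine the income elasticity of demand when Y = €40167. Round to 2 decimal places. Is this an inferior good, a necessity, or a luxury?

0.44 (necessity)

At Y = 40167: Q = 34.828.
dQ/dY = 15.36/Y = 0.000382403 at this income.
η = (dQ/dY)·(Y/Q) = 0.000382403 × (40167/34.828) = 0.44.
Since 0 < η < 1, the good is a necessity.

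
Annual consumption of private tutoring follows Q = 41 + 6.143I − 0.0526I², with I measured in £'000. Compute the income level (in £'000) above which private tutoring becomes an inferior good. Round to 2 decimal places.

dQ/dI = 6.143 − 0.1052I.
The good is inferior where dQ/dI < 0. Setting dQ/dI = 0 gives I = 6.143 / 0.1052 = 58.39.

58.39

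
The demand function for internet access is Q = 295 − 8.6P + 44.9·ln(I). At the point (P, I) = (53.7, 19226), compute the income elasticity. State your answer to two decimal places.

0.16

At P = 53.7, I = 19226: Q = 276.074.
Holding P constant, ∂Q/∂I = 44.9/I = 0.00233538.
η_I = (∂Q/∂I)·(I/Q) = 0.00233538 × (19226/276.074) = 0.16.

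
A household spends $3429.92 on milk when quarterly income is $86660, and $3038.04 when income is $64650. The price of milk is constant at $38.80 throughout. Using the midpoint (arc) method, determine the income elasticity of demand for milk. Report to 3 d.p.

With a constant price, Q₁ = 3429.92/38.80 = 88.400 and Q₂ = 3038.04/38.80 = 78.300 (equivalently, work directly with expenditure since P cancels).
Midpoint %ΔQ = (3038.04 − 3429.92)/3233.98 = -0.12118; midpoint %ΔI = (64650 − 86660)/75655 = -0.29093.
η = -0.12118 / -0.29093 = 0.417.

0.417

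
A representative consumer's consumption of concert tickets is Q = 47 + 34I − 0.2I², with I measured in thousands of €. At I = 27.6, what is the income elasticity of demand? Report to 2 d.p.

0.76

At I = 27.6: Q = 833.0480.
dQ/dI = 34 − 0.4I = 22.96000.
η = (dQ/dI)·(I/Q) = 22.96000 × (27.6/833.0480) = 0.76.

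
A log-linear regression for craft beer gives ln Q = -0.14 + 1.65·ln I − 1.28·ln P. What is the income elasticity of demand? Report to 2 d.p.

1.65

In a log-linear demand, the coefficient on ln I is the income elasticity.
So η = 1.65.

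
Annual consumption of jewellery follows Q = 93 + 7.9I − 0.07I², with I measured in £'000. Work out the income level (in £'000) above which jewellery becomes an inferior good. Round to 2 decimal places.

dQ/dI = 7.9 − 0.14I.
The good is inferior where dQ/dI < 0. Setting dQ/dI = 0 gives I = 7.9 / 0.14 = 56.43.

56.43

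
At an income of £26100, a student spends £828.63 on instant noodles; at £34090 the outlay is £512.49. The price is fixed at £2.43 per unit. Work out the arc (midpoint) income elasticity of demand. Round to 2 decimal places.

-1.78

With a constant price, Q₁ = 828.63/2.43 = 341.000 and Q₂ = 512.49/2.43 = 210.901 (equivalently, work directly with expenditure since P cancels).
Midpoint %ΔQ = (512.49 − 828.63)/670.56 = -0.47146; midpoint %ΔI = (34090 − 26100)/30095 = 0.26549.
η = -0.47146 / 0.26549 = -1.78.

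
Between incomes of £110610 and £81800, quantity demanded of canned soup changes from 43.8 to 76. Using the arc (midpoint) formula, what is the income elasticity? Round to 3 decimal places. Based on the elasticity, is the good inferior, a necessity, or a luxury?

-1.795 (inferior good)

ΔQ = 76 − 43.8 = 32.2; midpoint Q̄ = (43.8 + 76)/2 = 59.9.
ΔI = 81800 − 110610 = -28810; midpoint Ī = (110610 + 81800)/2 = 96205.
η = (ΔQ/Q̄) ÷ (ΔI/Ī) = (32.2/59.9) ÷ (-28810/96205) = -1.795.
η < 0 ⇒ inferior good.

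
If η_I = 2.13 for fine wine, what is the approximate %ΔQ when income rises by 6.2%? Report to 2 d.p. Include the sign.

13.21%

%ΔQ ≈ η × %ΔI = 2.13 × 6.2% = 13.21%.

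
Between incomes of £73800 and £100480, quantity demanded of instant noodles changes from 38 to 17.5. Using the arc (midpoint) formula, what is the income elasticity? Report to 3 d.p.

ΔQ = 17.5 − 38 = -20.5; midpoint Q̄ = (38 + 17.5)/2 = 27.75.
ΔI = 100480 − 73800 = 26680; midpoint Ī = (73800 + 100480)/2 = 87140.
η = (ΔQ/Q̄) ÷ (ΔI/Ī) = (-20.5/27.75) ÷ (26680/87140) = -2.413.

-2.413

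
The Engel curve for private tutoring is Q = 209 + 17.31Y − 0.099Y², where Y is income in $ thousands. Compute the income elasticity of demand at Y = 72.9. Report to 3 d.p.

0.222

At Y = 72.9: Q = 944.7724.
dQ/dY = 17.31 − 0.198Y = 2.87580.
η = (dQ/dY)·(Y/Q) = 2.87580 × (72.9/944.7724) = 0.222.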